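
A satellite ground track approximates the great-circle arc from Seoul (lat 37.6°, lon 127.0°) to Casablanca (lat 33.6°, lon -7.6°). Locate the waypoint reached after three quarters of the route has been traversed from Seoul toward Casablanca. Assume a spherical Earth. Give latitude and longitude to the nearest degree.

The haversine formula gives a central angle δ ≈ 1.697 rad (97.2°) between the endpoints.
Interpolate at f = 3/4 with slerp weights a = sin((1−f)δ)/sin δ ≈ 0.415, b = sin(fδ)/sin δ ≈ 0.964.
p = a·p₁ + b·p₂ ≈ (0.598, 0.156, 0.786); φ = arcsin(p_z) ≈ 51.85°, λ = atan2(p_y, p_x) ≈ 14.66°.

≈ lat 52°, lon 15°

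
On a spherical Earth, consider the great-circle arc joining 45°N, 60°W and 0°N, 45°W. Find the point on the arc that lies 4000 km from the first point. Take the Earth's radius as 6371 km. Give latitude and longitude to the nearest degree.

Convert each endpoint to a unit vector on the sphere (x = cos φ cos λ, y = cos φ sin λ, z = sin φ).
The central angle between the endpoints is δ = arccos(p₁·p₂) ≈ 0.819 rad (46.9°). The total great-circle distance is δ·R ≈ 0.819 × 6371 ≈ 5217 km, so the target fraction is f = 4000/5217 ≈ 0.767.
Interpolate at f ≈ 0.767 with slerp weights a = sin((1−f)δ)/sin δ ≈ 0.260, b = sin(fδ)/sin δ ≈ 0.804.
p = a·p₁ + b·p₂ ≈ (0.661, -0.728, 0.184); φ = arcsin(p_z) ≈ 10.59°, λ = atan2(p_y, p_x) ≈ -47.77°.

≈ 11°N, 48°W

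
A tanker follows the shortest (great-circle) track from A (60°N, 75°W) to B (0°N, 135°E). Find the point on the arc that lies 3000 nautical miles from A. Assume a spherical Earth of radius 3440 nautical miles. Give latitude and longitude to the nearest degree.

Write both endpoints as unit vectors p₁, p₂ with components (cos φ cos λ, cos φ sin λ, sin φ).
The central angle between the endpoints is δ = arccos(p₁·p₂) ≈ 2.019 rad (115.7°). The total great-circle distance is δ·R ≈ 2.019 × 3440 ≈ 6944 nmi, so the target fraction is f = 3000/6944 ≈ 0.432.
Interpolate at f ≈ 0.432 with slerp weights a = sin((1−f)δ)/sin δ ≈ 1.011, b = sin(fδ)/sin δ ≈ 0.849.
p = a·p₁ + b·p₂ ≈ (-0.470, 0.112, 0.876); φ = arcsin(p_z) ≈ 61.11°, λ = atan2(p_y, p_x) ≈ 166.55°.

≈ (61°N, 167°E)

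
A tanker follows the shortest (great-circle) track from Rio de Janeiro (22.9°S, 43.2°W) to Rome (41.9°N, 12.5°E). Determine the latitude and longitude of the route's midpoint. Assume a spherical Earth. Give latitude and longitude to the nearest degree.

≈ 11°N, 19°W

Write both endpoints as unit vectors p₁, p₂ with components (cos φ cos λ, cos φ sin λ, sin φ).
The central angle between the endpoints is δ = arccos(p₁·p₂) ≈ 1.444 rad (82.7°).
Interpolate at f = 1/2 with slerp weights a = sin((1−f)δ)/sin δ ≈ 0.666, b = sin(fδ)/sin δ ≈ 0.666.
p = a·p₁ + b·p₂ ≈ (0.931, -0.313, 0.186); φ = arcsin(p_z) ≈ 10.70°, λ = atan2(p_y, p_x) ≈ -18.56°.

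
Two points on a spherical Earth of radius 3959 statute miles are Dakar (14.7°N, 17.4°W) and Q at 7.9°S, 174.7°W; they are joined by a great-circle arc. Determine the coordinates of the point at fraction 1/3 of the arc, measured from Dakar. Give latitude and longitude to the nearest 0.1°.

≈ 20.3°N, 72.1°W

Convert each endpoint to a unit vector on the sphere (x = cos φ cos λ, y = cos φ sin λ, z = sin φ).
The central angle between the endpoints is δ = arccos(p₁·p₂) ≈ 2.736 rad (156.7°).
Interpolate at f = 1/3 with slerp weights a = sin((1−f)δ)/sin δ ≈ 2.452, b = sin(fδ)/sin δ ≈ 2.003.
p = a·p₁ + b·p₂ ≈ (0.288, -0.892, 0.347); φ = arcsin(p_z) ≈ 20.30°, λ = atan2(p_y, p_x) ≈ -72.10°.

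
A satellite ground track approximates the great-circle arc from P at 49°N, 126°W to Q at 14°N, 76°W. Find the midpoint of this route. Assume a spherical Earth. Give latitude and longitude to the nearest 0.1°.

Convert each endpoint to a unit vector on the sphere (x = cos φ cos λ, y = cos φ sin λ, z = sin φ).
The central angle between the endpoints is δ = arccos(p₁·p₂) ≈ 0.938 rad (53.7°).
Interpolate at f = 1/2 with slerp weights a = sin((1−f)δ)/sin δ ≈ 0.560, b = sin(fδ)/sin δ ≈ 0.560.
p = a·p₁ + b·p₂ ≈ (-0.085, -0.825, 0.559); φ = arcsin(p_z) ≈ 33.96°, λ = atan2(p_y, p_x) ≈ -95.85°.

≈ 34.0°N, 95.9°W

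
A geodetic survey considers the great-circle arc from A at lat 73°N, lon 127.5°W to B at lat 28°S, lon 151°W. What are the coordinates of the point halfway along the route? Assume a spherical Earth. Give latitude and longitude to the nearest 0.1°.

≈ lat 22.8°N, lon 145.2°W

Write both endpoints as unit vectors p₁, p₂ with components (cos φ cos λ, cos φ sin λ, sin φ).
The central angle between the endpoints is δ = arccos(p₁·p₂) ≈ 1.785 rad (102.3°).
Interpolate at f = 1/2 with slerp weights a = sin((1−f)δ)/sin δ ≈ 0.797, b = sin(fδ)/sin δ ≈ 0.797.
p = a·p₁ + b·p₂ ≈ (-0.757, -0.526, 0.388); φ = arcsin(p_z) ≈ 22.82°, λ = atan2(p_y, p_x) ≈ -145.22°.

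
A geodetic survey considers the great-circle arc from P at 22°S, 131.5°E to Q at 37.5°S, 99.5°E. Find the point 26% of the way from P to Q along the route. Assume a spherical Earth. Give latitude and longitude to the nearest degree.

≈ 27°S, 124°E

Convert each endpoint to a unit vector on the sphere (x = cos φ cos λ, y = cos φ sin λ, z = sin φ).
The central angle between the endpoints is δ = arccos(p₁·p₂) ≈ 0.551 rad (31.6°).
Interpolate at f = 0.26 with slerp weights a = sin((1−f)δ)/sin δ ≈ 0.757, b = sin(fδ)/sin δ ≈ 0.273.
p = a·p₁ + b·p₂ ≈ (-0.501, 0.739, -0.450); φ = arcsin(p_z) ≈ -26.73°, λ = atan2(p_y, p_x) ≈ 124.12°.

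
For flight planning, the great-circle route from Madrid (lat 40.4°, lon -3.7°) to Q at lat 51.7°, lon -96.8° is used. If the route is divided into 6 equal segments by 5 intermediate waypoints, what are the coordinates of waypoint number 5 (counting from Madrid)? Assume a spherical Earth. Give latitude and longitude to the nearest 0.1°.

Write both endpoints as unit vectors p₁, p₂ with components (cos φ cos λ, cos φ sin λ, sin φ).
The central angle between the endpoints is δ = arccos(p₁·p₂) ≈ 1.067 rad (61.1°).
Interpolate at f = 5/6 with slerp weights a = sin((1−f)δ)/sin δ ≈ 0.202, b = sin(fδ)/sin δ ≈ 0.887.
p = a·p₁ + b·p₂ ≈ (0.088, -0.556, 0.827); φ = arcsin(p_z) ≈ 55.76°, λ = atan2(p_y, p_x) ≈ -80.96°.

≈ lat 55.8°, lon -81.0°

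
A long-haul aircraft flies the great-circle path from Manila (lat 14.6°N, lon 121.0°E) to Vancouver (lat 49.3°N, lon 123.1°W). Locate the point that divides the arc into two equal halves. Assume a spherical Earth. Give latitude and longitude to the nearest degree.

≈ lat 48°N, lon 162°E

The haversine formula gives a central angle δ ≈ 1.655 rad (94.8°) between the endpoints.
Interpolate at f = 1/2 with slerp weights a = sin((1−f)δ)/sin δ ≈ 0.739, b = sin(fδ)/sin δ ≈ 0.739.
p = a·p₁ + b·p₂ ≈ (-0.632, 0.209, 0.747); φ = arcsin(p_z) ≈ 48.29°, λ = atan2(p_y, p_x) ≈ 161.66°.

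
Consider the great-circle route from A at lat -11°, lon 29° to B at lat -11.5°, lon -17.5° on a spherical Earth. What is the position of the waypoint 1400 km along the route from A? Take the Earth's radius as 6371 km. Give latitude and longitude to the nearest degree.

Write both endpoints as unit vectors p₁, p₂ with components (cos φ cos λ, cos φ sin λ, sin φ).
The central angle between the endpoints is δ = arccos(p₁·p₂) ≈ 0.795 rad (45.6°). The total great-circle distance is δ·R ≈ 0.795 × 6371 ≈ 5066 km, so the target fraction is f = 1400/5066 ≈ 0.276.
Interpolate at f ≈ 0.276 with slerp weights a = sin((1−f)δ)/sin δ ≈ 0.762, b = sin(fδ)/sin δ ≈ 0.305.
p = a·p₁ + b·p₂ ≈ (0.940, 0.273, -0.206); φ = arcsin(p_z) ≈ -11.91°, λ = atan2(p_y, p_x) ≈ 16.19°.

≈ lat -12°, lon 16°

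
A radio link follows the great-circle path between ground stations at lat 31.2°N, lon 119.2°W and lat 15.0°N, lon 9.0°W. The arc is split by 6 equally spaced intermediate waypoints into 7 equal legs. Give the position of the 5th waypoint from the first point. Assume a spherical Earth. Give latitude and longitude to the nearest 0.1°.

From cos δ = sin φ₁ sin φ₂ + cos φ₁ cos φ₂ cos Δλ, the central angle is δ ≈ 1.723 rad (98.7°).
Interpolate at f = 5/7 with slerp weights a = sin((1−f)δ)/sin δ ≈ 0.478, b = sin(fδ)/sin δ ≈ 0.954.
p = a·p₁ + b·p₂ ≈ (0.710, -0.501, 0.494); φ = arcsin(p_z) ≈ 29.63°, λ = atan2(p_y, p_x) ≈ -35.20°.

≈ lat 29.6°N, lon 35.2°W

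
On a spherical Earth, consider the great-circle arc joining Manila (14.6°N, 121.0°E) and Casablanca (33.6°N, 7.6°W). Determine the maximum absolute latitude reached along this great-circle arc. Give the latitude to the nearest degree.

The great circle lies in the plane with unit normal n̂ = (p₁ × p₂)/|p₁ × p₂|.
Here n̂_z ≈ -0.676; the vertex latitude is φ_max = arccos|n̂_z| ≈ 47.5°.
Check via Clairaut: cos φ_max = |cos φ₁| · sin C = cos(14.6°)·sin(44.3°) ≈ 0.676, again giving ≈ 47.5°.

≈ 47°N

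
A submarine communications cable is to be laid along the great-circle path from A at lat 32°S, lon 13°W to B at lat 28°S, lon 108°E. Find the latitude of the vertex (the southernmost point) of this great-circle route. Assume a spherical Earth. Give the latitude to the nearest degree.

≈ 50°S

The great circle lies in the plane with unit normal n̂ = (p₁ × p₂)/|p₁ × p₂|.
Here n̂_z ≈ +0.648; the vertex latitude is φ_max = arccos|n̂_z| ≈ 49.6°.
Check via Clairaut: cos φ_max = |cos φ₁| · sin C = cos(32.0°)·sin(130.2°) ≈ 0.648, again giving ≈ 49.6°.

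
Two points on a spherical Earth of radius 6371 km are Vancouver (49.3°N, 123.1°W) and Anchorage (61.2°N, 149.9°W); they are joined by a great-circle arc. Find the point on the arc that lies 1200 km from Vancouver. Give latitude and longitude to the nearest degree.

Write both endpoints as unit vectors p₁, p₂ with components (cos φ cos λ, cos φ sin λ, sin φ).
The central angle between the endpoints is δ = arccos(p₁·p₂) ≈ 0.334 rad (19.1°). The total great-circle distance is δ·R ≈ 0.334 × 6371 ≈ 2127 km, so the target fraction is f = 1200/2127 ≈ 0.564.
Interpolate at f ≈ 0.564 with slerp weights a = sin((1−f)δ)/sin δ ≈ 0.443, b = sin(fδ)/sin δ ≈ 0.571.
p = a·p₁ + b·p₂ ≈ (-0.396, -0.380, 0.836); φ = arcsin(p_z) ≈ 56.74°, λ = atan2(p_y, p_x) ≈ -136.18°.

≈ 57°N, 136°W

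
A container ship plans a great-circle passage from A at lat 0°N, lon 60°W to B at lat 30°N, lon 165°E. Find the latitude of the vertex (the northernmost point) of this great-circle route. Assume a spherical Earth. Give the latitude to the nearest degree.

≈ 39°N

The great circle lies in the plane with unit normal n̂ = (p₁ × p₂)/|p₁ × p₂|.
Here n̂_z ≈ -0.775; the vertex latitude is φ_max = arccos|n̂_z| ≈ 39.2°.
Check via Clairaut: cos φ_max = |cos φ₁| · sin C = cos(0.0°)·sin(50.8°) ≈ 0.775, again giving ≈ 39.2°.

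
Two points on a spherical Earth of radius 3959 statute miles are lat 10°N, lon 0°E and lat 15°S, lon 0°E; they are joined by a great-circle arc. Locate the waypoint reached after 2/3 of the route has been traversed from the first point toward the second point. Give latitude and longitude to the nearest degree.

≈ lat 7°S, lon 0°E

Convert each endpoint to a unit vector on the sphere (x = cos φ cos λ, y = cos φ sin λ, z = sin φ).
The central angle between the endpoints is δ = arccos(p₁·p₂) ≈ 0.436 rad (25.0°).
Interpolate at f = 2/3 with slerp weights a = sin((1−f)δ)/sin δ ≈ 0.343, b = sin(fδ)/sin δ ≈ 0.679.
p = a·p₁ + b·p₂ ≈ (0.993, 0.000, -0.116); φ = arcsin(p_z) ≈ -6.67°, λ = atan2(p_y, p_x) ≈ 0.00°.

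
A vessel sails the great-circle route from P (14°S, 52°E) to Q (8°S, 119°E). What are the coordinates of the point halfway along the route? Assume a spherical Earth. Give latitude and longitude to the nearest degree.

≈ (13°S, 86°E)

Write both endpoints as unit vectors p₁, p₂ with components (cos φ cos λ, cos φ sin λ, sin φ).
The central angle between the endpoints is δ = arccos(p₁·p₂) ≈ 1.149 rad (65.9°).
Interpolate at f = 1/2 with slerp weights a = sin((1−f)δ)/sin δ ≈ 0.596, b = sin(fδ)/sin δ ≈ 0.596.
p = a·p₁ + b·p₂ ≈ (0.070, 0.971, -0.227); φ = arcsin(p_z) ≈ -13.12°, λ = atan2(p_y, p_x) ≈ 85.89°.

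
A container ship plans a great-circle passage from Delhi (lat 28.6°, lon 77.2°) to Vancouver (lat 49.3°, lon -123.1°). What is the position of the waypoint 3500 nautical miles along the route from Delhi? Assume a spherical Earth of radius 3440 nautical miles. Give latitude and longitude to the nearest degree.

From cos δ = sin φ₁ sin φ₂ + cos φ₁ cos φ₂ cos Δλ, the central angle is δ ≈ 1.746 rad (100.0°). The total great-circle distance is δ·R ≈ 1.746 × 3440 ≈ 6005 nmi, so the target fraction is f = 3500/6005 ≈ 0.583.
Interpolate at f ≈ 0.583 with slerp weights a = sin((1−f)δ)/sin δ ≈ 0.676, b = sin(fδ)/sin δ ≈ 0.864.
p = a·p₁ + b·p₂ ≈ (-0.176, 0.107, 0.979); φ = arcsin(p_z) ≈ 78.11°, λ = atan2(p_y, p_x) ≈ 148.79°.

≈ lat 78°, lon 149°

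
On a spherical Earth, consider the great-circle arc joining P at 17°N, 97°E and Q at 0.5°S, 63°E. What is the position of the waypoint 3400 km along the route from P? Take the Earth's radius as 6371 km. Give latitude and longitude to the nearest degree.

≈ 3°N, 69°E

Convert each endpoint to a unit vector on the sphere (x = cos φ cos λ, y = cos φ sin λ, z = sin φ).
The central angle between the endpoints is δ = arccos(p₁·p₂) ≈ 0.660 rad (37.8°). The total great-circle distance is δ·R ≈ 0.660 × 6371 ≈ 4202 km, so the target fraction is f = 3400/4202 ≈ 0.809.
Interpolate at f ≈ 0.809 with slerp weights a = sin((1−f)δ)/sin δ ≈ 0.205, b = sin(fδ)/sin δ ≈ 0.830.
p = a·p₁ + b·p₂ ≈ (0.353, 0.934, 0.053); φ = arcsin(p_z) ≈ 3.02°, λ = atan2(p_y, p_x) ≈ 69.30°.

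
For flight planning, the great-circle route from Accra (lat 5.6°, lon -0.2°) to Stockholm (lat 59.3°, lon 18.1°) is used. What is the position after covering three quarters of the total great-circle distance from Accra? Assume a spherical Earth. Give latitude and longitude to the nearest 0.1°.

≈ lat 46.2°, lon 10.6°

The haversine formula gives a central angle δ ≈ 0.969 rad (55.5°) between the endpoints.
Interpolate at f = 3/4 with slerp weights a = sin((1−f)δ)/sin δ ≈ 0.291, b = sin(fδ)/sin δ ≈ 0.806.
p = a·p₁ + b·p₂ ≈ (0.681, 0.127, 0.721); φ = arcsin(p_z) ≈ 46.17°, λ = atan2(p_y, p_x) ≈ 10.55°.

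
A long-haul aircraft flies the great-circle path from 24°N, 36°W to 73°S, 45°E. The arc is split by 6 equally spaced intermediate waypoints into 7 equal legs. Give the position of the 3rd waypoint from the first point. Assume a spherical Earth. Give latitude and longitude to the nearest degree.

Write both endpoints as unit vectors p₁, p₂ with components (cos φ cos λ, cos φ sin λ, sin φ).
The central angle between the endpoints is δ = arccos(p₁·p₂) ≈ 1.925 rad (110.3°).
Interpolate at f = 3/7 with slerp weights a = sin((1−f)δ)/sin δ ≈ 0.950, b = sin(fδ)/sin δ ≈ 0.783.
p = a·p₁ + b·p₂ ≈ (0.864, -0.348, -0.363); φ = arcsin(p_z) ≈ -21.26°, λ = atan2(p_y, p_x) ≈ -21.95°.

≈ 21°S, 22°W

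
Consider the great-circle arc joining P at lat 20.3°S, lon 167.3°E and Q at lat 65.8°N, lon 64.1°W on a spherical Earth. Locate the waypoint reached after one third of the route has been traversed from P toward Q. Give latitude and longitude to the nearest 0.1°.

≈ lat 18.1°N, lon 177.2°W

Convert each endpoint to a unit vector on the sphere (x = cos φ cos λ, y = cos φ sin λ, z = sin φ).
The central angle between the endpoints is δ = arccos(p₁·p₂) ≈ 2.161 rad (123.8°).
Interpolate at f = 1/3 with slerp weights a = sin((1−f)δ)/sin δ ≈ 1.193, b = sin(fδ)/sin δ ≈ 0.794.
p = a·p₁ + b·p₂ ≈ (-0.950, -0.047, 0.310); φ = arcsin(p_z) ≈ 18.06°, λ = atan2(p_y, p_x) ≈ -177.19°.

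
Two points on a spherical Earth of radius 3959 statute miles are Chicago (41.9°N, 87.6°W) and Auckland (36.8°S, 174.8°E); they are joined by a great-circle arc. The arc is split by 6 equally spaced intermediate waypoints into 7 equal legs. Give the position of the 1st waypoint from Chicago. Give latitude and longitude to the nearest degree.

≈ 33°N, 106°W

Write both endpoints as unit vectors p₁, p₂ with components (cos φ cos λ, cos φ sin λ, sin φ).
The central angle between the endpoints is δ = arccos(p₁·p₂) ≈ 2.070 rad (118.6°).
Interpolate at f = 1/7 with slerp weights a = sin((1−f)δ)/sin δ ≈ 1.116, b = sin(fδ)/sin δ ≈ 0.332.
p = a·p₁ + b·p₂ ≈ (-0.230, -0.806, 0.546); φ = arcsin(p_z) ≈ 33.10°, λ = atan2(p_y, p_x) ≈ -105.93°.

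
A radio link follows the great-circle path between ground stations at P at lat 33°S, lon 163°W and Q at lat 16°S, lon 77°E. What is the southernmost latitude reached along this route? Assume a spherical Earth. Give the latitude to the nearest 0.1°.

≈ 43.8°S

The great circle lies in the plane with unit normal n̂ = (p₁ × p₂)/|p₁ × p₂|.
Here n̂_z ≈ -0.722; the vertex latitude is φ_max = arccos|n̂_z| ≈ 43.8°.
Check via Clairaut: cos φ_max = |cos φ₁| · sin C = cos(33.0°)·sin(120.6°) ≈ 0.722, again giving ≈ 43.8°.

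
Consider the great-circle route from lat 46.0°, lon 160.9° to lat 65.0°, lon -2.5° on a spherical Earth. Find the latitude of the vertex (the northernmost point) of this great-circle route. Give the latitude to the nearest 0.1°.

The great circle lies in the plane with unit normal n̂ = (p₁ × p₂)/|p₁ × p₂|.
Here n̂_z ≈ -0.090; the vertex latitude is φ_max = arccos|n̂_z| ≈ 84.8°.
Check via Clairaut: cos φ_max = |cos φ₁| · sin C = cos(46.0°)·sin(7.5°) ≈ 0.090, again giving ≈ 84.8°.

≈ 84.8°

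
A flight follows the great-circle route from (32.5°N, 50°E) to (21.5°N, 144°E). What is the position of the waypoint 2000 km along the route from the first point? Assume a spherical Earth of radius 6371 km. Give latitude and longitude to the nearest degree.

≈ (37°N, 71°E)

Write both endpoints as unit vectors p₁, p₂ with components (cos φ cos λ, cos φ sin λ, sin φ).
The central angle between the endpoints is δ = arccos(p₁·p₂) ≈ 1.428 rad (81.8°). The total great-circle distance is δ·R ≈ 1.428 × 6371 ≈ 9099 km, so the target fraction is f = 2000/9099 ≈ 0.220.
Interpolate at f ≈ 0.220 with slerp weights a = sin((1−f)δ)/sin δ ≈ 0.907, b = sin(fδ)/sin δ ≈ 0.312.
p = a·p₁ + b·p₂ ≈ (0.257, 0.756, 0.602); φ = arcsin(p_z) ≈ 36.98°, λ = atan2(p_y, p_x) ≈ 71.25°.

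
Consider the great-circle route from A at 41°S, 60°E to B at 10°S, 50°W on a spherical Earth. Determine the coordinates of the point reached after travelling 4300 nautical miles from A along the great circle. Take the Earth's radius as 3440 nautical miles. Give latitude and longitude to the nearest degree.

≈ 27°S, 29°W

Convert each endpoint to a unit vector on the sphere (x = cos φ cos λ, y = cos φ sin λ, z = sin φ).
The central angle between the endpoints is δ = arccos(p₁·p₂) ≈ 1.712 rad (98.1°). The total great-circle distance is δ·R ≈ 1.712 × 3440 ≈ 5888 nmi, so the target fraction is f = 4300/5888 ≈ 0.730.
Interpolate at f ≈ 0.730 with slerp weights a = sin((1−f)δ)/sin δ ≈ 0.450, b = sin(fδ)/sin δ ≈ 0.958.
p = a·p₁ + b·p₂ ≈ (0.776, -0.429, -0.462); φ = arcsin(p_z) ≈ -27.48°, λ = atan2(p_y, p_x) ≈ -28.93°.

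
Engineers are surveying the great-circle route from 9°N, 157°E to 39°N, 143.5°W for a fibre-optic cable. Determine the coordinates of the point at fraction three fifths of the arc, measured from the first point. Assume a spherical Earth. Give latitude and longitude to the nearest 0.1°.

Convert each endpoint to a unit vector on the sphere (x = cos φ cos λ, y = cos φ sin λ, z = sin φ).
The central angle between the endpoints is δ = arccos(p₁·p₂) ≈ 1.061 rad (60.8°).
Interpolate at f = 3/5 with slerp weights a = sin((1−f)δ)/sin δ ≈ 0.472, b = sin(fδ)/sin δ ≈ 0.681.
p = a·p₁ + b·p₂ ≈ (-0.854, -0.133, 0.502); φ = arcsin(p_z) ≈ 30.16°, λ = atan2(p_y, p_x) ≈ -171.17°.

≈ 30.2°N, 171.2°W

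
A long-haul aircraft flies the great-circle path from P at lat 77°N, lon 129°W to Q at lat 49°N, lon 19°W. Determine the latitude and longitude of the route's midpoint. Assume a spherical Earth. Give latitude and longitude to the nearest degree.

≈ lat 70°N, lon 39°W

Write both endpoints as unit vectors p₁, p₂ with components (cos φ cos λ, cos φ sin λ, sin φ).
The central angle between the endpoints is δ = arccos(p₁·p₂) ≈ 0.816 rad (46.8°).
Interpolate at f = 1/2 with slerp weights a = sin((1−f)δ)/sin δ ≈ 0.545, b = sin(fδ)/sin δ ≈ 0.545.
p = a·p₁ + b·p₂ ≈ (0.261, -0.212, 0.942); φ = arcsin(p_z) ≈ 70.38°, λ = atan2(p_y, p_x) ≈ -39.05°.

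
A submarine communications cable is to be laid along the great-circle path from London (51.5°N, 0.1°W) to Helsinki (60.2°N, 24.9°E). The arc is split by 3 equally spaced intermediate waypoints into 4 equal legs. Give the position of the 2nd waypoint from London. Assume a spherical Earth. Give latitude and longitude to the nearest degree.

Write both endpoints as unit vectors p₁, p₂ with components (cos φ cos λ, cos φ sin λ, sin φ).
The central angle between the endpoints is δ = arccos(p₁·p₂) ≈ 0.286 rad (16.4°).
Interpolate at f = 2/4 with slerp weights a = sin((1−f)δ)/sin δ ≈ 0.505, b = sin(fδ)/sin δ ≈ 0.505.
p = a·p₁ + b·p₂ ≈ (0.542, 0.105, 0.834); φ = arcsin(p_z) ≈ 56.48°, λ = atan2(p_y, p_x) ≈ 10.98°.

≈ (56°N, 11°E)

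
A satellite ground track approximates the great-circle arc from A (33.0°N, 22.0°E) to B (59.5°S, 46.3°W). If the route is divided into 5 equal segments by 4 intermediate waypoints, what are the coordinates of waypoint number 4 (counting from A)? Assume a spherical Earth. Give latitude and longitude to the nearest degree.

From cos δ = sin φ₁ sin φ₂ + cos φ₁ cos φ₂ cos Δλ, the central angle is δ ≈ 1.888 rad (108.2°).
Interpolate at f = 4/5 with slerp weights a = sin((1−f)δ)/sin δ ≈ 0.388, b = sin(fδ)/sin δ ≈ 1.051.
p = a·p₁ + b·p₂ ≈ (0.670, -0.264, -0.694); φ = arcsin(p_z) ≈ -43.94°, λ = atan2(p_y, p_x) ≈ -21.47°.

≈ (44°S, 21°W)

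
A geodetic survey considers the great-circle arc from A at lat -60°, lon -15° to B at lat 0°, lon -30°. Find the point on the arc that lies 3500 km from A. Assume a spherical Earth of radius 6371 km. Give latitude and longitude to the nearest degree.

≈ lat -29°, lon -25°

Convert each endpoint to a unit vector on the sphere (x = cos φ cos λ, y = cos φ sin λ, z = sin φ).
The central angle between the endpoints is δ = arccos(p₁·p₂) ≈ 1.067 rad (61.1°). The total great-circle distance is δ·R ≈ 1.067 × 6371 ≈ 6796 km, so the target fraction is f = 3500/6796 ≈ 0.515.
Interpolate at f ≈ 0.515 with slerp weights a = sin((1−f)δ)/sin δ ≈ 0.565, b = sin(fδ)/sin δ ≈ 0.596.
p = a·p₁ + b·p₂ ≈ (0.789, -0.371, -0.489); φ = arcsin(p_z) ≈ -29.29°, λ = atan2(p_y, p_x) ≈ -25.19°.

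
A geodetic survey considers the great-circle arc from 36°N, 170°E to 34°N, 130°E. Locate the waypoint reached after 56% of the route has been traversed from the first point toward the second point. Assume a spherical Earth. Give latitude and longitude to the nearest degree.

≈ 37°N, 147°E

Convert each endpoint to a unit vector on the sphere (x = cos φ cos λ, y = cos φ sin λ, z = sin φ).
The central angle between the endpoints is δ = arccos(p₁·p₂) ≈ 0.569 rad (32.6°).
Interpolate at f = 0.56 with slerp weights a = sin((1−f)δ)/sin δ ≈ 0.460, b = sin(fδ)/sin δ ≈ 0.581.
p = a·p₁ + b·p₂ ≈ (-0.676, 0.434, 0.595); φ = arcsin(p_z) ≈ 36.54°, λ = atan2(p_y, p_x) ≈ 147.32°.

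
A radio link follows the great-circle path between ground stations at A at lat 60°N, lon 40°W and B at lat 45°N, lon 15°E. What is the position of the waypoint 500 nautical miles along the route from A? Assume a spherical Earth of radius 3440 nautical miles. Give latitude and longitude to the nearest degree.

≈ lat 59°N, lon 24°W

Convert each endpoint to a unit vector on the sphere (x = cos φ cos λ, y = cos φ sin λ, z = sin φ).
The central angle between the endpoints is δ = arccos(p₁·p₂) ≈ 0.618 rad (35.4°). The total great-circle distance is δ·R ≈ 0.618 × 3440 ≈ 2125 nmi, so the target fraction is f = 500/2125 ≈ 0.235.
Interpolate at f ≈ 0.235 with slerp weights a = sin((1−f)δ)/sin δ ≈ 0.786, b = sin(fδ)/sin δ ≈ 0.250.
p = a·p₁ + b·p₂ ≈ (0.472, -0.207, 0.857); φ = arcsin(p_z) ≈ 59.00°, λ = atan2(p_y, p_x) ≈ -23.67°.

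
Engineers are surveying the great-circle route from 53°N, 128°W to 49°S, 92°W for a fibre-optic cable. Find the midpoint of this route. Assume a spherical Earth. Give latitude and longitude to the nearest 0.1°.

Write both endpoints as unit vectors p₁, p₂ with components (cos φ cos λ, cos φ sin λ, sin φ).
The central angle between the endpoints is δ = arccos(p₁·p₂) ≈ 1.858 rad (106.5°).
Interpolate at f = 1/2 with slerp weights a = sin((1−f)δ)/sin δ ≈ 0.835, b = sin(fδ)/sin δ ≈ 0.835.
p = a·p₁ + b·p₂ ≈ (-0.329, -0.944, 0.037); φ = arcsin(p_z) ≈ 2.10°, λ = atan2(p_y, p_x) ≈ -109.20°.

≈ 2.1°N, 109.2°W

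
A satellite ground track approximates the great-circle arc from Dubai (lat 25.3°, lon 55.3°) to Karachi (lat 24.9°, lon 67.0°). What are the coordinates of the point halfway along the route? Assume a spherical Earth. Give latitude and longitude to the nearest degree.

Write both endpoints as unit vectors p₁, p₂ with components (cos φ cos λ, cos φ sin λ, sin φ).
The central angle between the endpoints is δ = arccos(p₁·p₂) ≈ 0.185 rad (10.6°).
Interpolate at f = 1/2 with slerp weights a = sin((1−f)δ)/sin δ ≈ 0.502, b = sin(fδ)/sin δ ≈ 0.502.
p = a·p₁ + b·p₂ ≈ (0.436, 0.793, 0.426); φ = arcsin(p_z) ≈ 25.22°, λ = atan2(p_y, p_x) ≈ 61.16°.

≈ lat 25°, lon 61°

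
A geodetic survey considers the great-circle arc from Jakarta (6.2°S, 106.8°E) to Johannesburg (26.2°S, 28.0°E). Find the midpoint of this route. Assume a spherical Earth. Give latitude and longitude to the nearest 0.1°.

≈ 20.6°S, 69.8°E

From cos δ = sin φ₁ sin φ₂ + cos φ₁ cos φ₂ cos Δλ, the central angle is δ ≈ 1.348 rad (77.2°).
Interpolate at f = 1/2 with slerp weights a = sin((1−f)δ)/sin δ ≈ 0.640, b = sin(fδ)/sin δ ≈ 0.640.
p = a·p₁ + b·p₂ ≈ (0.323, 0.879, -0.352); φ = arcsin(p_z) ≈ -20.59°, λ = atan2(p_y, p_x) ≈ 69.81°.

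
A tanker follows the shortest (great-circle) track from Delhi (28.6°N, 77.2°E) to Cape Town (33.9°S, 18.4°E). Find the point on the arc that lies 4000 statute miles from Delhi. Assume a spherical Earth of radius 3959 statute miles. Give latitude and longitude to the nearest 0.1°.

From cos δ = sin φ₁ sin φ₂ + cos φ₁ cos φ₂ cos Δλ, the central angle is δ ≈ 1.460 rad (83.7°). The total great-circle distance is δ·R ≈ 1.460 × 3959 ≈ 5780 mi, so the target fraction is f = 4000/5780 ≈ 0.692.
Interpolate at f ≈ 0.692 with slerp weights a = sin((1−f)δ)/sin δ ≈ 0.437, b = sin(fδ)/sin δ ≈ 0.852.
p = a·p₁ + b·p₂ ≈ (0.756, 0.598, -0.266); φ = arcsin(p_z) ≈ -15.42°, λ = atan2(p_y, p_x) ≈ 38.32°.

≈ 15.4°S, 38.3°E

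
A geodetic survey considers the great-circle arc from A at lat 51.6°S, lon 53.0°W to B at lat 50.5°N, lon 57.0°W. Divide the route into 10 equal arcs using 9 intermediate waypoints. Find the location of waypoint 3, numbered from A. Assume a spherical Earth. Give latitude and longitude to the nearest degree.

≈ lat 21°S, lon 54°W

Write both endpoints as unit vectors p₁, p₂ with components (cos φ cos λ, cos φ sin λ, sin φ).
The central angle between the endpoints is δ = arccos(p₁·p₂) ≈ 1.783 rad (102.2°).
Interpolate at f = 3/10 with slerp weights a = sin((1−f)δ)/sin δ ≈ 0.970, b = sin(fδ)/sin δ ≈ 0.521.
p = a·p₁ + b·p₂ ≈ (0.543, -0.759, -0.358); φ = arcsin(p_z) ≈ -20.97°, λ = atan2(p_y, p_x) ≈ -54.42°.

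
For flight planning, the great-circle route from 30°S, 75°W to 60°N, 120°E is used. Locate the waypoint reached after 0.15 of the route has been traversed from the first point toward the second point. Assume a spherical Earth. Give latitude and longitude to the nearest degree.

≈ 8°S, 80°W

Write both endpoints as unit vectors p₁, p₂ with components (cos φ cos λ, cos φ sin λ, sin φ).
The central angle between the endpoints is δ = arccos(p₁·p₂) ≈ 2.589 rad (148.4°).
Interpolate at f = 0.15 with slerp weights a = sin((1−f)δ)/sin δ ≈ 1.540, b = sin(fδ)/sin δ ≈ 0.722.
p = a·p₁ + b·p₂ ≈ (0.165, -0.976, -0.145); φ = arcsin(p_z) ≈ -8.33°, λ = atan2(p_y, p_x) ≈ -80.42°.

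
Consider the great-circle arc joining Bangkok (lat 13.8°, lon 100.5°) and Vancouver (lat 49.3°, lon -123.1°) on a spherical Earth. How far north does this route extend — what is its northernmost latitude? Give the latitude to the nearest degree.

The great circle lies in the plane with unit normal n̂ = (p₁ × p₂)/|p₁ × p₂|.
Here n̂_z ≈ +0.455; the vertex latitude is φ_max = arccos|n̂_z| ≈ 63.0°.
Check via Clairaut: cos φ_max = |cos φ₁| · sin C = cos(13.8°)·sin(27.9°) ≈ 0.455, again giving ≈ 63.0°.

≈ 63°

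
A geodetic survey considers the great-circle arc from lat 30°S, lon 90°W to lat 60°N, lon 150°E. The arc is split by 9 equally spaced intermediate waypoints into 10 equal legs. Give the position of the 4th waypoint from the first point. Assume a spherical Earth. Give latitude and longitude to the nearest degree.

≈ lat 15°N, lon 118°W

Convert each endpoint to a unit vector on the sphere (x = cos φ cos λ, y = cos φ sin λ, z = sin φ).
The central angle between the endpoints is δ = arccos(p₁·p₂) ≈ 2.278 rad (130.5°).
Interpolate at f = 4/10 with slerp weights a = sin((1−f)δ)/sin δ ≈ 1.288, b = sin(fδ)/sin δ ≈ 1.039.
p = a·p₁ + b·p₂ ≈ (-0.450, -0.856, 0.256); φ = arcsin(p_z) ≈ 14.84°, λ = atan2(p_y, p_x) ≈ -117.74°.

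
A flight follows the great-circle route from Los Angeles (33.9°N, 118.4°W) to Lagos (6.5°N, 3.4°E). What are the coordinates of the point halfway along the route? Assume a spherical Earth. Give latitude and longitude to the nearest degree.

≈ 37°N, 48°W

Write both endpoints as unit vectors p₁, p₂ with components (cos φ cos λ, cos φ sin λ, sin φ).
The central angle between the endpoints is δ = arccos(p₁·p₂) ≈ 1.951 rad (111.8°).
Interpolate at f = 1/2 with slerp weights a = sin((1−f)δ)/sin δ ≈ 0.892, b = sin(fδ)/sin δ ≈ 0.892.
p = a·p₁ + b·p₂ ≈ (0.532, -0.599, 0.598); φ = arcsin(p_z) ≈ 36.76°, λ = atan2(p_y, p_x) ≈ -48.35°.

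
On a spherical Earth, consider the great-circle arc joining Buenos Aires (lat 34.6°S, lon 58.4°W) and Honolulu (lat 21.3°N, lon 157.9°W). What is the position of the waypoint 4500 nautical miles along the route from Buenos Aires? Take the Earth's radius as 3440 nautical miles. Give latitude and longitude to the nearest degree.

≈ lat 2°N, lon 129°W

Write both endpoints as unit vectors p₁, p₂ with components (cos φ cos λ, cos φ sin λ, sin φ).
The central angle between the endpoints is δ = arccos(p₁·p₂) ≈ 1.910 rad (109.4°). The total great-circle distance is δ·R ≈ 1.910 × 3440 ≈ 6571 nmi, so the target fraction is f = 4500/6571 ≈ 0.685.
Interpolate at f ≈ 0.685 with slerp weights a = sin((1−f)δ)/sin δ ≈ 0.601, b = sin(fδ)/sin δ ≈ 1.024.
p = a·p₁ + b·p₂ ≈ (-0.625, -0.780, 0.031); φ = arcsin(p_z) ≈ 1.78°, λ = atan2(p_y, p_x) ≈ -128.71°.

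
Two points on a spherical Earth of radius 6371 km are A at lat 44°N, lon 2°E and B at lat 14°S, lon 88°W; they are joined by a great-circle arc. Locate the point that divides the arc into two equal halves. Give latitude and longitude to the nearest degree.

Write both endpoints as unit vectors p₁, p₂ with components (cos φ cos λ, cos φ sin λ, sin φ).
The central angle between the endpoints is δ = arccos(p₁·p₂) ≈ 1.740 rad (99.7°).
Interpolate at f = 1/2 with slerp weights a = sin((1−f)δ)/sin δ ≈ 0.775, b = sin(fδ)/sin δ ≈ 0.775.
p = a·p₁ + b·p₂ ≈ (0.584, -0.732, 0.351); φ = arcsin(p_z) ≈ 20.55°, λ = atan2(p_y, p_x) ≈ -51.45°.

≈ lat 21°N, lon 51°W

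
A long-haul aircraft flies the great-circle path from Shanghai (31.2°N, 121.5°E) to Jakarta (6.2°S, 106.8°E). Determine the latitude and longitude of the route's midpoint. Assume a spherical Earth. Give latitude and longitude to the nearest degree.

≈ 13°N, 114°E

Write both endpoints as unit vectors p₁, p₂ with components (cos φ cos λ, cos φ sin λ, sin φ).
The central angle between the endpoints is δ = arccos(p₁·p₂) ≈ 0.697 rad (40.0°).
Interpolate at f = 1/2 with slerp weights a = sin((1−f)δ)/sin δ ≈ 0.532, b = sin(fδ)/sin δ ≈ 0.532.
p = a·p₁ + b·p₂ ≈ (-0.391, 0.894, 0.218); φ = arcsin(p_z) ≈ 12.60°, λ = atan2(p_y, p_x) ≈ 113.60°.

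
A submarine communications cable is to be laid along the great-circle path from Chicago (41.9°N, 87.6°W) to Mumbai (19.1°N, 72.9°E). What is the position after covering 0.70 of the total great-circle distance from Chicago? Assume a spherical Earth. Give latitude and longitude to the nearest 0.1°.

≈ 52.0°N, 58.0°E

The haversine formula gives a central angle δ ≈ 2.031 rad (116.4°) between the endpoints.
Interpolate at f = 0.70 with slerp weights a = sin((1−f)δ)/sin δ ≈ 0.639, b = sin(fδ)/sin δ ≈ 1.104.
p = a·p₁ + b·p₂ ≈ (0.327, 0.522, 0.788); φ = arcsin(p_z) ≈ 52.00°, λ = atan2(p_y, p_x) ≈ 57.96°.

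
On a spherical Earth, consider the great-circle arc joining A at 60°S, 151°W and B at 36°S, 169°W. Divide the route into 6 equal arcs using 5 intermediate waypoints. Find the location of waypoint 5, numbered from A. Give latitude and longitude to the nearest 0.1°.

≈ 40.2°S, 167.0°W

Convert each endpoint to a unit vector on the sphere (x = cos φ cos λ, y = cos φ sin λ, z = sin φ).
The central angle between the endpoints is δ = arccos(p₁·p₂) ≈ 0.465 rad (26.7°).
Interpolate at f = 5/6 with slerp weights a = sin((1−f)δ)/sin δ ≈ 0.173, b = sin(fδ)/sin δ ≈ 0.843.
p = a·p₁ + b·p₂ ≈ (-0.745, -0.172, -0.645); φ = arcsin(p_z) ≈ -40.15°, λ = atan2(p_y, p_x) ≈ -167.00°.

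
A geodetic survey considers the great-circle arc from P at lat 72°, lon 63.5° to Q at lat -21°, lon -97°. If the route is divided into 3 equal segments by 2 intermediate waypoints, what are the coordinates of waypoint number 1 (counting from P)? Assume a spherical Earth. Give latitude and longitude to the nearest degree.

Convert each endpoint to a unit vector on the sphere (x = cos φ cos λ, y = cos φ sin λ, z = sin φ).
The central angle between the endpoints is δ = arccos(p₁·p₂) ≈ 2.230 rad (127.8°).
Interpolate at f = 1/3 with slerp weights a = sin((1−f)δ)/sin δ ≈ 1.261, b = sin(fδ)/sin δ ≈ 0.856.
p = a·p₁ + b·p₂ ≈ (0.076, -0.445, 0.892); φ = arcsin(p_z) ≈ 63.17°, λ = atan2(p_y, p_x) ≈ -80.25°.

≈ lat 63°, lon -80°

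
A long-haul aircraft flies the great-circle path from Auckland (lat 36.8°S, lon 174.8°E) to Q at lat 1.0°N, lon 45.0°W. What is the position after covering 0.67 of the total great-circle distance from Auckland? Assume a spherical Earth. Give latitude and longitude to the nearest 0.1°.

Convert each endpoint to a unit vector on the sphere (x = cos φ cos λ, y = cos φ sin λ, z = sin φ).
The central angle between the endpoints is δ = arccos(p₁·p₂) ≈ 2.247 rad (128.7°).
Interpolate at f = 0.67 with slerp weights a = sin((1−f)δ)/sin δ ≈ 0.866, b = sin(fδ)/sin δ ≈ 1.279.
p = a·p₁ + b·p₂ ≈ (0.214, -0.841, -0.496); φ = arcsin(p_z) ≈ -29.75°, λ = atan2(p_y, p_x) ≈ -75.73°.

≈ lat 29.7°S, lon 75.7°W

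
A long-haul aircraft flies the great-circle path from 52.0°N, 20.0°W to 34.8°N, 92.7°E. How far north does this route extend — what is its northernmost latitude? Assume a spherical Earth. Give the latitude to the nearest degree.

≈ 61°N

The great circle lies in the plane with unit normal n̂ = (p₁ × p₂)/|p₁ × p₂|.
Here n̂_z ≈ +0.482; the vertex latitude is φ_max = arccos|n̂_z| ≈ 61.2°.
Check via Clairaut: cos φ_max = |cos φ₁| · sin C = cos(52.0°)·sin(51.6°) ≈ 0.482, again giving ≈ 61.2°.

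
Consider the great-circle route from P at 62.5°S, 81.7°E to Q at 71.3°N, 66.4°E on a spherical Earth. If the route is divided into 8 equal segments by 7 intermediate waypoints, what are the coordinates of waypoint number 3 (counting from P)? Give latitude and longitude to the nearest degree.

≈ 12°S, 76°E

Write both endpoints as unit vectors p₁, p₂ with components (cos φ cos λ, cos φ sin λ, sin φ).
The central angle between the endpoints is δ = arccos(p₁·p₂) ≈ 2.343 rad (134.2°).
Interpolate at f = 3/8 with slerp weights a = sin((1−f)δ)/sin δ ≈ 1.387, b = sin(fδ)/sin δ ≈ 1.074.
p = a·p₁ + b·p₂ ≈ (0.230, 0.949, -0.213); φ = arcsin(p_z) ≈ -12.31°, λ = atan2(p_y, p_x) ≈ 76.36°.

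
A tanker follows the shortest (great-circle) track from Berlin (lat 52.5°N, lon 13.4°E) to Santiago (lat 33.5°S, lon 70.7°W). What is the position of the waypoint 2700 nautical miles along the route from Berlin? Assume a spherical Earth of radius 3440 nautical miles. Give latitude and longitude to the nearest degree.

Convert each endpoint to a unit vector on the sphere (x = cos φ cos λ, y = cos φ sin λ, z = sin φ).
The central angle between the endpoints is δ = arccos(p₁·p₂) ≈ 1.967 rad (112.7°). The total great-circle distance is δ·R ≈ 1.967 × 3440 ≈ 6766 nmi, so the target fraction is f = 2700/6766 ≈ 0.399.
Interpolate at f ≈ 0.399 with slerp weights a = sin((1−f)δ)/sin δ ≈ 1.003, b = sin(fδ)/sin δ ≈ 0.766.
p = a·p₁ + b·p₂ ≈ (0.805, -0.461, 0.373); φ = arcsin(p_z) ≈ 21.89°, λ = atan2(p_y, p_x) ≈ -29.82°.

≈ lat 22°N, lon 30°W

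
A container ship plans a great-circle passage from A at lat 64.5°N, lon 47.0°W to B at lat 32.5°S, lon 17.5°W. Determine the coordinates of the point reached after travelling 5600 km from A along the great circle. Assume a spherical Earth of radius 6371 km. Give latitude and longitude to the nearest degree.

≈ lat 16°N, lon 27°W

From cos δ = sin φ₁ sin φ₂ + cos φ₁ cos φ₂ cos Δλ, the central angle is δ ≈ 1.741 rad (99.7°). The total great-circle distance is δ·R ≈ 1.741 × 6371 ≈ 11089 km, so the target fraction is f = 5600/11089 ≈ 0.505.
Interpolate at f ≈ 0.505 with slerp weights a = sin((1−f)δ)/sin δ ≈ 0.770, b = sin(fδ)/sin δ ≈ 0.781.
p = a·p₁ + b·p₂ ≈ (0.855, -0.441, 0.275); φ = arcsin(p_z) ≈ 15.97°, λ = atan2(p_y, p_x) ≈ -27.27°.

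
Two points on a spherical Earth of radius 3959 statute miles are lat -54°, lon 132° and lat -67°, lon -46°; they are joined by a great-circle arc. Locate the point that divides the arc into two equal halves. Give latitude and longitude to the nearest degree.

≈ lat -83°, lon 128°

Write both endpoints as unit vectors p₁, p₂ with components (cos φ cos λ, cos φ sin λ, sin φ).
The central angle between the endpoints is δ = arccos(p₁·p₂) ≈ 1.030 rad (59.0°).
Interpolate at f = 1/2 with slerp weights a = sin((1−f)δ)/sin δ ≈ 0.574, b = sin(fδ)/sin δ ≈ 0.574.
p = a·p₁ + b·p₂ ≈ (-0.070, 0.089, -0.994); φ = arcsin(p_z) ≈ -83.48°, λ = atan2(p_y, p_x) ≈ 128.05°.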